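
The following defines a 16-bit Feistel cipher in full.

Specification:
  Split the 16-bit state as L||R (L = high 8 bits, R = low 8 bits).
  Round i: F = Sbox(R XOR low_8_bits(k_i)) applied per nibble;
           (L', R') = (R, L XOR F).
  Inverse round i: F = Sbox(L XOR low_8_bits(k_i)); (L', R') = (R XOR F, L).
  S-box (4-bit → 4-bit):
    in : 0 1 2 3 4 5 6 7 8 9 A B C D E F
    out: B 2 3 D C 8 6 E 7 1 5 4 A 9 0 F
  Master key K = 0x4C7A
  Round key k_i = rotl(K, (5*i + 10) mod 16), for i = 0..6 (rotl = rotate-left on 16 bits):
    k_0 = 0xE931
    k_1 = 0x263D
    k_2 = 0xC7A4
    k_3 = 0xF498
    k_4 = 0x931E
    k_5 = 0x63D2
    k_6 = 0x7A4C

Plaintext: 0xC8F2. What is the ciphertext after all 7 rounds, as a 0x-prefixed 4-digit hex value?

s_0 = plaintext = 0xC8F2
s_1 = Round(s_0, k_0) = 0xF265
s_2 = Round(s_1, k_1) = 0x6575
s_3 = Round(s_2, k_2) = 0x75F7
s_4 = Round(s_3, k_3) = 0xF71A
s_5 = Round(s_4, k_4) = 0x1A4B
s_6 = Round(s_5, k_5) = 0x4B0B
s_7 = Round(s_6, k_6) = 0x0B85

0x0B85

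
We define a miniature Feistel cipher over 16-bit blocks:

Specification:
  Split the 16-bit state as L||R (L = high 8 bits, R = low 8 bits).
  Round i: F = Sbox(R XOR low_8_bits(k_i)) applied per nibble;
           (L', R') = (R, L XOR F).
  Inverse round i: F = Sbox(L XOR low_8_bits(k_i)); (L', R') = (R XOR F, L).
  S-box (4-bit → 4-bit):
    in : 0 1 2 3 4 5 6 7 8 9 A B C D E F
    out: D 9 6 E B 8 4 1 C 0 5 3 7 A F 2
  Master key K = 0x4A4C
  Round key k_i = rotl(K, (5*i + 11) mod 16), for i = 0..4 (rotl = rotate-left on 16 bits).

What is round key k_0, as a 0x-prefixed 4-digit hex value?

0x6252

K = 0x4A4C
k_0 = rotl(K, (5*0+11) mod 16) = rotl(K, 11) = 0x6252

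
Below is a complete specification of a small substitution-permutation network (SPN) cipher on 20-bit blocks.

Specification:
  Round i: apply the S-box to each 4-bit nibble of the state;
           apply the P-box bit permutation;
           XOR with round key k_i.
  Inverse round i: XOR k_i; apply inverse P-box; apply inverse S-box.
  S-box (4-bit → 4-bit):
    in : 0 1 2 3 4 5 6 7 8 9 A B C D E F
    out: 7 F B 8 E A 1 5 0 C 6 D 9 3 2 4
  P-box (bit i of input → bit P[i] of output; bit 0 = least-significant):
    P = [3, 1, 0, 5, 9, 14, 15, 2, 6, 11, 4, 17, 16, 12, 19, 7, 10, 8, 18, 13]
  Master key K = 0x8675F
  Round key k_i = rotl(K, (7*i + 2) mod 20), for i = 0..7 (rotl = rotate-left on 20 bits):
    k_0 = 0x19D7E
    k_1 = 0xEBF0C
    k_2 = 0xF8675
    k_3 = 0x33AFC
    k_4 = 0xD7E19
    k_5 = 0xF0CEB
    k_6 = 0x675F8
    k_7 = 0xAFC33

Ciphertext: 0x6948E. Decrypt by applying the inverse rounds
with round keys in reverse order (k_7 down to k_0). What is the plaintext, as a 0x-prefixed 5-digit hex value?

0x2800C

s_0 = ciphertext = 0x6948E
s_1 = InvRound(s_0, k_7) = 0x99A5B
s_2 = InvRound(s_1, k_6) = 0x1B504
s_3 = InvRound(s_2, k_5) = 0x44291
s_4 = InvRound(s_3, k_4) = 0xC1E86
s_5 = InvRound(s_4, k_3) = 0xB7B82
s_6 = InvRound(s_5, k_2) = 0x15044
s_7 = InvRound(s_6, k_1) = 0x17206
s_8 = InvRound(s_7, k_0) = 0x2800C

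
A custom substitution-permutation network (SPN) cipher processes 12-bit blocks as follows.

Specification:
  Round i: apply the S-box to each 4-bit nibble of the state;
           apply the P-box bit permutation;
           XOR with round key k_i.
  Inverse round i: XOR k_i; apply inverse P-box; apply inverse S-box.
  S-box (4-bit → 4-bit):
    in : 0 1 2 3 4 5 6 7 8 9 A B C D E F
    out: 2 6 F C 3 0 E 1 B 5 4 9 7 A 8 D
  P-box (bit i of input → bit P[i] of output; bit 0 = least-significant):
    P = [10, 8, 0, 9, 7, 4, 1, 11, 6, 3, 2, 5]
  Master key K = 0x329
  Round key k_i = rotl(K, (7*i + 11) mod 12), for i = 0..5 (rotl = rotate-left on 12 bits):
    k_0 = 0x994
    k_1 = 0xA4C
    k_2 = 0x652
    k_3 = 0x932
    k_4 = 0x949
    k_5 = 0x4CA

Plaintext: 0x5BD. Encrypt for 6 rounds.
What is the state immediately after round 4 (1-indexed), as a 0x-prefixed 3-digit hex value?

s_0 = plaintext = 0x5BD
s_1 = Round(s_0, k_0) = 0x214
s_2 = Round(s_1, k_1) = 0xF32
s_3 = Round(s_2, k_2) = 0x935
s_4 = Round(s_3, k_3) = 0x174
s_5 = Round(s_4, k_4) = 0xCC5
s_6 = Round(s_5, k_5) = 0x414

0x174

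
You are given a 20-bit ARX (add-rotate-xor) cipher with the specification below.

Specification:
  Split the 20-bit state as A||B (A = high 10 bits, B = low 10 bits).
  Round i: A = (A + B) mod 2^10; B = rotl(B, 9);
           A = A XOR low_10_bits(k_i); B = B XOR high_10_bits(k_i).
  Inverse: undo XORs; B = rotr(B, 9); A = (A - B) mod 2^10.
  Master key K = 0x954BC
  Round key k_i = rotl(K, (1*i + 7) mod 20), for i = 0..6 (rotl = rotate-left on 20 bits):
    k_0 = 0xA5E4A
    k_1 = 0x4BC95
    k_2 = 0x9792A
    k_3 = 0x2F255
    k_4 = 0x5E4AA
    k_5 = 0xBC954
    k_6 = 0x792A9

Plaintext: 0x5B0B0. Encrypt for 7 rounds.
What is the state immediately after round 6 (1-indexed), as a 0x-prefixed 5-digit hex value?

0xBF50E

s_0 = plaintext = 0x5B0B0
s_1 = Round(s_0, k_0) = 0x15ACF
s_2 = Round(s_1, k_1) = 0xEC248
s_3 = Round(s_2, k_2) = 0x34B7A
s_4 = Round(s_3, k_3) = 0x86501
s_5 = Round(s_4, k_4) = 0xEC3F9
s_6 = Round(s_5, k_5) = 0xBF50E
s_7 = Round(s_6, k_6) = 0xA8963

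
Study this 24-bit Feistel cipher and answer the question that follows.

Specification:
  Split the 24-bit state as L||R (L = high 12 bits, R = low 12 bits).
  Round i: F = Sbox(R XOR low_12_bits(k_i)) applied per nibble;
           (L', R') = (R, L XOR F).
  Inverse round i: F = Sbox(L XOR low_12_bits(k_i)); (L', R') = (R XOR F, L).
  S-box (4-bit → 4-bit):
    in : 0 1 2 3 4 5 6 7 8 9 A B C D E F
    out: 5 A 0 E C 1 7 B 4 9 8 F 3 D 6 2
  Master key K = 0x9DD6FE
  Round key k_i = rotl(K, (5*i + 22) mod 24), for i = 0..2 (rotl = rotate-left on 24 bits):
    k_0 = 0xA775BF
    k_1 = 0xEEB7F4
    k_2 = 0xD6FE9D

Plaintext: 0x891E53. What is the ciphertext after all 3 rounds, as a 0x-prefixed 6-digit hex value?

s_0 = plaintext = 0x891E53
s_1 = Round(s_0, k_0) = 0xE537F2
s_2 = Round(s_1, k_1) = 0x7F2B04
s_3 = Round(s_2, k_2) = 0xB0466B

0xB0466B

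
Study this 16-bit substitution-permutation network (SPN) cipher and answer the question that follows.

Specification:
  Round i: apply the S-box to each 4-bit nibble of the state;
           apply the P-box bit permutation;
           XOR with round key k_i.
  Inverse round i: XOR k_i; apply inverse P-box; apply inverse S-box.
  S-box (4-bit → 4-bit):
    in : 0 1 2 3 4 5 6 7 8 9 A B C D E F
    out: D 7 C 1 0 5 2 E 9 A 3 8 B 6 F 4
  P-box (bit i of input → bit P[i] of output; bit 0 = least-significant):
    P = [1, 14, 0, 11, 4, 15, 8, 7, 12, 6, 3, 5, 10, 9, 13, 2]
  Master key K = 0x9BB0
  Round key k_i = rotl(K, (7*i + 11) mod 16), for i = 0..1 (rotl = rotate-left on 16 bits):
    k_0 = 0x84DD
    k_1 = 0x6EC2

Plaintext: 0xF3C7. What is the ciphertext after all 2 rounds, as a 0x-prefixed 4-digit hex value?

s_0 = plaintext = 0xF3C7
s_1 = Round(s_0, k_0) = 0x7C4C
s_2 = Round(s_1, k_1) = 0x14A4

0x14A4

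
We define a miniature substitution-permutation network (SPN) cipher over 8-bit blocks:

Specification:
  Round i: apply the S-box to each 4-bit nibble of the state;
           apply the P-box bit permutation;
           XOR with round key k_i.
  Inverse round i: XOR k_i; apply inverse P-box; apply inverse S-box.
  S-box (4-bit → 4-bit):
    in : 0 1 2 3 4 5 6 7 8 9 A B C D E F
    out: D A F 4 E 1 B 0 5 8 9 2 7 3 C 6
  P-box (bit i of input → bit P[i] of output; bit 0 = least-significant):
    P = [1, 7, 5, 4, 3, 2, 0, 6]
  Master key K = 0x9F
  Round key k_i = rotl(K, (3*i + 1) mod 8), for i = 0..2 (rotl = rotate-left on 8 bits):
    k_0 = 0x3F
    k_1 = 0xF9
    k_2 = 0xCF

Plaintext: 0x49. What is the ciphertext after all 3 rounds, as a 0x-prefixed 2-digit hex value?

0x87

s_0 = plaintext = 0x49
s_1 = Round(s_0, k_0) = 0x6A
s_2 = Round(s_1, k_1) = 0xA7
s_3 = Round(s_2, k_2) = 0x87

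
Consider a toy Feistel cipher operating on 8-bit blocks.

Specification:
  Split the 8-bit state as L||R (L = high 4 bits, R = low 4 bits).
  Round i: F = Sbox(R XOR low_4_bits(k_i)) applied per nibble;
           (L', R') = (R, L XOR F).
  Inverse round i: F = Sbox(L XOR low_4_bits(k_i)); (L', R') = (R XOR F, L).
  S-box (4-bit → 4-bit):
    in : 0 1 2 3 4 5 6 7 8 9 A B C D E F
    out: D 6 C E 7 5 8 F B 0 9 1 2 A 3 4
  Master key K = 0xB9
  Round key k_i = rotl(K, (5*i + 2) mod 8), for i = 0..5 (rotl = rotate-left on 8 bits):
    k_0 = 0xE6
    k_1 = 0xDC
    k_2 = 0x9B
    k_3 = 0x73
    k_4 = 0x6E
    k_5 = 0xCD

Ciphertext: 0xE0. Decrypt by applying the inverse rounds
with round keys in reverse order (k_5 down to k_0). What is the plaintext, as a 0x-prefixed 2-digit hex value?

0x44

s_0 = ciphertext = 0xE0
s_1 = InvRound(s_0, k_5) = 0xEE
s_2 = InvRound(s_1, k_4) = 0x3E
s_3 = InvRound(s_2, k_3) = 0x33
s_4 = InvRound(s_3, k_2) = 0x83
s_5 = InvRound(s_4, k_1) = 0x48
s_6 = InvRound(s_5, k_0) = 0x44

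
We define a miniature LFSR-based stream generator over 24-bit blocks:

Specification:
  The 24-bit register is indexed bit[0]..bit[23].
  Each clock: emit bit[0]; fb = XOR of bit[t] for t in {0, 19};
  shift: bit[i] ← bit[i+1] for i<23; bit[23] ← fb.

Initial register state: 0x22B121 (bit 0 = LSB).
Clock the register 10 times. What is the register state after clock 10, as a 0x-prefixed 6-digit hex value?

0x6148AC

reg_0 = 0x22B121
clock 1: out=1, reg = 0x915890
clock 2: out=0, reg = 0x48AC48
clock 3: out=0, reg = 0xA45624
clock 4: out=0, reg = 0x522B12
clock 5: out=0, reg = 0x291589
clock 6: out=1, reg = 0x148AC4
clock 7: out=0, reg = 0x0A4562
clock 8: out=0, reg = 0x8522B1
clock 9: out=1, reg = 0xC29158
clock 10: out=0, reg = 0x6148AC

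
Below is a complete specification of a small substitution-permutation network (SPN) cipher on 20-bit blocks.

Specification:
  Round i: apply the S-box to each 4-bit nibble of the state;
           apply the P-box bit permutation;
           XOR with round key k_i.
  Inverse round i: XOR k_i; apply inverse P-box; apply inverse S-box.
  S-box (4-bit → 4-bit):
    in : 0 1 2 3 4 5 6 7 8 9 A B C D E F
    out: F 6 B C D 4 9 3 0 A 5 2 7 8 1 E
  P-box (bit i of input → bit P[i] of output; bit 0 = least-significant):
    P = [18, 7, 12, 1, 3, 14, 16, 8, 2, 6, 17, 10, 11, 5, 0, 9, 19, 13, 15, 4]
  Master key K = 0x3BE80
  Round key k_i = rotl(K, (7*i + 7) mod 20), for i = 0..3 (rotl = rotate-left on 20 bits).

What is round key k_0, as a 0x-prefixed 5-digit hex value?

K = 0x3BE80
k_0 = rotl(K, (7*0+7) mod 20) = rotl(K, 7) = 0xF401D

0xF401D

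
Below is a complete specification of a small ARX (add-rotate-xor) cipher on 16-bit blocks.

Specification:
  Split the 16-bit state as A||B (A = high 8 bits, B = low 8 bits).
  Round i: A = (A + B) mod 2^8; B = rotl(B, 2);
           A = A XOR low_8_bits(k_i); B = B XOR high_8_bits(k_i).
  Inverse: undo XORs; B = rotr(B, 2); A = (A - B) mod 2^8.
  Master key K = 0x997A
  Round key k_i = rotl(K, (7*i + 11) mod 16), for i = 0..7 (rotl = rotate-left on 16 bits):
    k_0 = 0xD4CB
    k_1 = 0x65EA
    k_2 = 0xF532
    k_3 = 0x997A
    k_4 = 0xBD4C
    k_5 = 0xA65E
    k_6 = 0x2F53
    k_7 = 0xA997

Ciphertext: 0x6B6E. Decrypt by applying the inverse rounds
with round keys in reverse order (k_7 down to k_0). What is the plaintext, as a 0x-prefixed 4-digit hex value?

s_0 = ciphertext = 0x6B6E
s_1 = InvRound(s_0, k_7) = 0x0BF1
s_2 = InvRound(s_1, k_6) = 0xA1B7
s_3 = InvRound(s_2, k_5) = 0xBB44
s_4 = InvRound(s_3, k_4) = 0x797E
s_5 = InvRound(s_4, k_3) = 0x0AF9
s_6 = InvRound(s_5, k_2) = 0x3503
s_7 = InvRound(s_6, k_1) = 0x4699
s_8 = InvRound(s_7, k_0) = 0x3A53

0x3A53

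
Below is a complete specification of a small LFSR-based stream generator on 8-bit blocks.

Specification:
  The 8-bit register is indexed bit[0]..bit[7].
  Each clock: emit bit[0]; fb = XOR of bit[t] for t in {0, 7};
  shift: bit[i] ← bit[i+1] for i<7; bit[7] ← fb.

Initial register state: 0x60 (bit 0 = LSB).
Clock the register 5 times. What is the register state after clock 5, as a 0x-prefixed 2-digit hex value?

reg_0 = 0x60
clock 1: out=0, reg = 0x30
clock 2: out=0, reg = 0x18
clock 3: out=0, reg = 0x0C
clock 4: out=0, reg = 0x06
clock 5: out=0, reg = 0x03

0x03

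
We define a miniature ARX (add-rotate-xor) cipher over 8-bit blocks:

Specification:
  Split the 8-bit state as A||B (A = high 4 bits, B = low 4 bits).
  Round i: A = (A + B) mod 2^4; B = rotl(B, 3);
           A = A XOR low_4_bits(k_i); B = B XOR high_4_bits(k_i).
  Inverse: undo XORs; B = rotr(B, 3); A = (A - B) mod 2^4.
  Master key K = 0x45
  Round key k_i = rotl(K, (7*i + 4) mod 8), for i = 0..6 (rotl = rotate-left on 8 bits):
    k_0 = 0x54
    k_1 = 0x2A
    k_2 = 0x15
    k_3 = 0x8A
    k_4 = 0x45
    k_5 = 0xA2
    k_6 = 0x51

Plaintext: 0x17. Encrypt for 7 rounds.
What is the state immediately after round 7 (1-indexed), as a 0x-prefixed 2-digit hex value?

s_0 = plaintext = 0x17
s_1 = Round(s_0, k_0) = 0xCE
s_2 = Round(s_1, k_1) = 0x05
s_3 = Round(s_2, k_2) = 0x0B
s_4 = Round(s_3, k_3) = 0x15
s_5 = Round(s_4, k_4) = 0x3E
s_6 = Round(s_5, k_5) = 0x3D
s_7 = Round(s_6, k_6) = 0x1B

0x1B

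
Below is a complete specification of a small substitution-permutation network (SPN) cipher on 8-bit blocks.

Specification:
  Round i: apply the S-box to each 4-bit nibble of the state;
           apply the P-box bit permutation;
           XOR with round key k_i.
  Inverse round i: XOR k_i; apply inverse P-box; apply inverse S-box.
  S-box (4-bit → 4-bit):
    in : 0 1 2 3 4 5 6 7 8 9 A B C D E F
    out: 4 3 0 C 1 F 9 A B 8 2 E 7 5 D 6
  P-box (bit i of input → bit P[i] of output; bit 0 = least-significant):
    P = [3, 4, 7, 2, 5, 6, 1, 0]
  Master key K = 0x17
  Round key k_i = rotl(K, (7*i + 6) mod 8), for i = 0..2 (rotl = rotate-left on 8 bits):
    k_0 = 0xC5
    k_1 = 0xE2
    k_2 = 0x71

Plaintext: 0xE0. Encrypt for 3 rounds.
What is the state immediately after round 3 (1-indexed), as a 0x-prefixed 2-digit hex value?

s_0 = plaintext = 0xE0
s_1 = Round(s_0, k_0) = 0x66
s_2 = Round(s_1, k_1) = 0xCF
s_3 = Round(s_2, k_2) = 0x83

0x83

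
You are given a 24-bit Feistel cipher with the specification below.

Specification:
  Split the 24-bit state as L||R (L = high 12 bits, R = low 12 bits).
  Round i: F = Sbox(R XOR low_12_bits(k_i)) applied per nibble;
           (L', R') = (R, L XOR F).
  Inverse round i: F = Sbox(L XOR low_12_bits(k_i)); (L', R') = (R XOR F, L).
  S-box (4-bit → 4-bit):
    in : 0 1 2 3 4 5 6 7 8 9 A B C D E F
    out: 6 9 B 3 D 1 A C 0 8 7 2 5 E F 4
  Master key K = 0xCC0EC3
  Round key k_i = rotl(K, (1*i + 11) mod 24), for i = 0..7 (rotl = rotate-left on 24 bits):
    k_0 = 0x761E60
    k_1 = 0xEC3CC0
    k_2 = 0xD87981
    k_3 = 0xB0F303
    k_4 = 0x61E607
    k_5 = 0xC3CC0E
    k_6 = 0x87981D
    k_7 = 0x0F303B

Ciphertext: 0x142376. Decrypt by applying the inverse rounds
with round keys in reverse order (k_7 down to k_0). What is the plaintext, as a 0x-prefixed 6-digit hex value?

0x3081E9

s_0 = ciphertext = 0x142376
s_1 = InvRound(s_0, k_7) = 0xABE142
s_2 = InvRound(s_1, k_6) = 0xA31ABE
s_3 = InvRound(s_2, k_5) = 0x08AA31
s_4 = InvRound(s_3, k_4) = 0x03F08A
s_5 = InvRound(s_4, k_3) = 0x3BF03F
s_6 = InvRound(s_5, k_2) = 0x7003BF
s_7 = InvRound(s_6, k_1) = 0x1E9700
s_8 = InvRound(s_7, k_0) = 0x3081E9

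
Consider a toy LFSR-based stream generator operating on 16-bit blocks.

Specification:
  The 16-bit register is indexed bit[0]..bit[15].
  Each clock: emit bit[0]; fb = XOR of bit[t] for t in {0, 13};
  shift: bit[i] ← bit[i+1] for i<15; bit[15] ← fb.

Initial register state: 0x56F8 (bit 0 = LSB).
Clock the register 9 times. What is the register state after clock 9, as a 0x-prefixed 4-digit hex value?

reg_0 = 0x56F8
clock 1: out=0, reg = 0x2B7C
clock 2: out=0, reg = 0x95BE
clock 3: out=0, reg = 0x4ADF
clock 4: out=1, reg = 0xA56F
clock 5: out=1, reg = 0x52B7
clock 6: out=1, reg = 0xA95B
clock 7: out=1, reg = 0x54AD
clock 8: out=1, reg = 0xAA56
clock 9: out=0, reg = 0xD52B

0xD52B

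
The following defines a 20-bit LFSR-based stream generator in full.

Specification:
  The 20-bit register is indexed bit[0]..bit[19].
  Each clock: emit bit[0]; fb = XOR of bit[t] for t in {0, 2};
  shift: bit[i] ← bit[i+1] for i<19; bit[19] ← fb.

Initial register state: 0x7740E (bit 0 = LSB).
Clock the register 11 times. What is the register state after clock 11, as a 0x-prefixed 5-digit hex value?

0x21AEE

reg_0 = 0x7740E
clock 1: out=0, reg = 0xBBA07
clock 2: out=1, reg = 0x5DD03
clock 3: out=1, reg = 0xAEE81
clock 4: out=1, reg = 0xD7740
clock 5: out=0, reg = 0x6BBA0
clock 6: out=0, reg = 0x35DD0
clock 7: out=0, reg = 0x1AEE8
clock 8: out=0, reg = 0x0D774
clock 9: out=0, reg = 0x86BBA
clock 10: out=0, reg = 0x435DD
clock 11: out=1, reg = 0x21AEE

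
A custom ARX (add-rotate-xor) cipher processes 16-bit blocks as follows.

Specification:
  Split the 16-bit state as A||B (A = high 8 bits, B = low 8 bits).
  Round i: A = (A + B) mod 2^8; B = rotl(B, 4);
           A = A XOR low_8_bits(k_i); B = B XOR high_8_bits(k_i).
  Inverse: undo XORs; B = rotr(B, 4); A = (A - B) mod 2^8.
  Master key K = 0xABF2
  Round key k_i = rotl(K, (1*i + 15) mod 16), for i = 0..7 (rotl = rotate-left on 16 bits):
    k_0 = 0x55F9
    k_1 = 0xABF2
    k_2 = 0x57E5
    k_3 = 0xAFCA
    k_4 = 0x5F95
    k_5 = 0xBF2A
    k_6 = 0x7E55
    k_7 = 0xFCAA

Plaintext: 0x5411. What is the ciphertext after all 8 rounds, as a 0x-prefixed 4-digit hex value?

0x3E64

s_0 = plaintext = 0x5411
s_1 = Round(s_0, k_0) = 0x9C44
s_2 = Round(s_1, k_1) = 0x12EF
s_3 = Round(s_2, k_2) = 0xE4A9
s_4 = Round(s_3, k_3) = 0x4735
s_5 = Round(s_4, k_4) = 0xE90C
s_6 = Round(s_5, k_5) = 0xDF7F
s_7 = Round(s_6, k_6) = 0x0B89
s_8 = Round(s_7, k_7) = 0x3E64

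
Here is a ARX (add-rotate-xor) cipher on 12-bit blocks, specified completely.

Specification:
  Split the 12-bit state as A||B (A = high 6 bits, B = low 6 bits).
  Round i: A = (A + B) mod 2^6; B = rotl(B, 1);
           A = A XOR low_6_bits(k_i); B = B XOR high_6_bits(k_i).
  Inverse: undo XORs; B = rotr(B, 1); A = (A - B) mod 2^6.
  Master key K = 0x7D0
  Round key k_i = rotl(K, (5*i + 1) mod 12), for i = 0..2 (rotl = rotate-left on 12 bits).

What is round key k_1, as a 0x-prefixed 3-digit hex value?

0x41F

K = 0x7D0
k_0 = rotl(K, (5*0+1) mod 12) = rotl(K, 1) = 0xFA0
k_1 = rotl(K, (5*1+1) mod 12) = rotl(K, 6) = 0x41F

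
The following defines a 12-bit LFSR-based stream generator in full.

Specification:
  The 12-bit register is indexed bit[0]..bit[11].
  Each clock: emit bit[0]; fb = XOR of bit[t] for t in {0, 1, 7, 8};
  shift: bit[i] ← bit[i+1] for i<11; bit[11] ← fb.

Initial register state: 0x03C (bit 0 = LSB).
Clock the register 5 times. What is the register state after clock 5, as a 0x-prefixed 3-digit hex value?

reg_0 = 0x03C
clock 1: out=0, reg = 0x01E
clock 2: out=0, reg = 0x80F
clock 3: out=1, reg = 0x407
clock 4: out=1, reg = 0x203
clock 5: out=1, reg = 0x101

0x101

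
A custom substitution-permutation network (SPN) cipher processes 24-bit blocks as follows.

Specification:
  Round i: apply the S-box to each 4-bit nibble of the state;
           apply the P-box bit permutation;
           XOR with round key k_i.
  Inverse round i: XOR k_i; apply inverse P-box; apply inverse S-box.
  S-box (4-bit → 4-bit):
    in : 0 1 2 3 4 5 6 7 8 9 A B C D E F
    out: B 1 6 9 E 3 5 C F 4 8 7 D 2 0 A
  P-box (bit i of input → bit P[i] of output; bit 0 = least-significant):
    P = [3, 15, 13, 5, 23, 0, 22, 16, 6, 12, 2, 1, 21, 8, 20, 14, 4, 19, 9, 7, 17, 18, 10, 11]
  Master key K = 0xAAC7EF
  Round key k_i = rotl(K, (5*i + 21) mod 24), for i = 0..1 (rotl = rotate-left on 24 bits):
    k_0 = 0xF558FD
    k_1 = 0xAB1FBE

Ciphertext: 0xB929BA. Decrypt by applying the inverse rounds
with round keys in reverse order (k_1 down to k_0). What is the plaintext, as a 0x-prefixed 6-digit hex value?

0xFB791D

s_0 = ciphertext = 0xB929BA
s_1 = InvRound(s_0, k_1) = 0x6992E9
s_2 = InvRound(s_1, k_0) = 0xFB791D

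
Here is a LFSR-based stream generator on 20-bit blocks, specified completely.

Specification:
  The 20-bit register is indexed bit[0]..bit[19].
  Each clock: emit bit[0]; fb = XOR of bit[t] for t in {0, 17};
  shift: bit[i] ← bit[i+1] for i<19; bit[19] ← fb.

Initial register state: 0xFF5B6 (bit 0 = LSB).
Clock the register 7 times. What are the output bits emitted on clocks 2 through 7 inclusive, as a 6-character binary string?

110110

reg_0 = 0xFF5B6
clock 1: out=0, reg = 0xFFADB
clock 2: out=1, reg = 0x7FD6D
clock 3: out=1, reg = 0x3FEB6
clock 4: out=0, reg = 0x9FF5B
clock 5: out=1, reg = 0xCFFAD
clock 6: out=1, reg = 0xE7FD6
clock 7: out=0, reg = 0xF3FEB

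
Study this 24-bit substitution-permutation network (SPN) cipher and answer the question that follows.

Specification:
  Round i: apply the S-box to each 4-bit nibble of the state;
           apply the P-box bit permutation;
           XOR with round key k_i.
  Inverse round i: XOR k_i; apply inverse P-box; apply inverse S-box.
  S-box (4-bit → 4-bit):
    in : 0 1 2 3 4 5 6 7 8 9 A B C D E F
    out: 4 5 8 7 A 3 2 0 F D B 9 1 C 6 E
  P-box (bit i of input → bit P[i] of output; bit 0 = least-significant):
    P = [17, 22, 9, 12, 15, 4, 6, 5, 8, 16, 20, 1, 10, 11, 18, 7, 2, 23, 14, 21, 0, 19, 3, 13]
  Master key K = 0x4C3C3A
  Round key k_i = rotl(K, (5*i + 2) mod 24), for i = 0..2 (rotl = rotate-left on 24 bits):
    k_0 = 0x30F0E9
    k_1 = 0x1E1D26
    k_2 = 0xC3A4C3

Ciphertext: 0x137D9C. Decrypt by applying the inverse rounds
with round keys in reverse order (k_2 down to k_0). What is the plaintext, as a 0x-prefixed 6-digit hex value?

0x9DBDC6

s_0 = ciphertext = 0x137D9C
s_1 = InvRound(s_0, k_2) = 0x136934
s_2 = InvRound(s_1, k_1) = 0x401462
s_3 = InvRound(s_2, k_0) = 0x9DBDC6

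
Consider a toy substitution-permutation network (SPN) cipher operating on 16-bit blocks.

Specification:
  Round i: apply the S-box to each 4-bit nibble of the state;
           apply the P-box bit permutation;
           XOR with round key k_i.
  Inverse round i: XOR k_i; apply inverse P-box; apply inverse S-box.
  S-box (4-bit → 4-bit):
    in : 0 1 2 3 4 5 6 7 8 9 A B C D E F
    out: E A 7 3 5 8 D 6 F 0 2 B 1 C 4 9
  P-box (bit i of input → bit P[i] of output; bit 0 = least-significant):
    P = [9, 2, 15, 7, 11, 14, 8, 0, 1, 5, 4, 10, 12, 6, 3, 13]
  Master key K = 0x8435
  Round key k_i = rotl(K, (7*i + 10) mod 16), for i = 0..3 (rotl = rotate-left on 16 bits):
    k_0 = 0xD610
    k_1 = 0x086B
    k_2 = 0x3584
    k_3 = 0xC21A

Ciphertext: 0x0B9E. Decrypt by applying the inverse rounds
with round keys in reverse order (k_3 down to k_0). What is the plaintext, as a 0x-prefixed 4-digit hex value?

0xCDD0

s_0 = ciphertext = 0x0B9E
s_1 = InvRound(s_0, k_3) = 0x9920
s_2 = InvRound(s_1, k_2) = 0x51C0
s_3 = InvRound(s_2, k_1) = 0x4385
s_4 = InvRound(s_3, k_0) = 0xCDD0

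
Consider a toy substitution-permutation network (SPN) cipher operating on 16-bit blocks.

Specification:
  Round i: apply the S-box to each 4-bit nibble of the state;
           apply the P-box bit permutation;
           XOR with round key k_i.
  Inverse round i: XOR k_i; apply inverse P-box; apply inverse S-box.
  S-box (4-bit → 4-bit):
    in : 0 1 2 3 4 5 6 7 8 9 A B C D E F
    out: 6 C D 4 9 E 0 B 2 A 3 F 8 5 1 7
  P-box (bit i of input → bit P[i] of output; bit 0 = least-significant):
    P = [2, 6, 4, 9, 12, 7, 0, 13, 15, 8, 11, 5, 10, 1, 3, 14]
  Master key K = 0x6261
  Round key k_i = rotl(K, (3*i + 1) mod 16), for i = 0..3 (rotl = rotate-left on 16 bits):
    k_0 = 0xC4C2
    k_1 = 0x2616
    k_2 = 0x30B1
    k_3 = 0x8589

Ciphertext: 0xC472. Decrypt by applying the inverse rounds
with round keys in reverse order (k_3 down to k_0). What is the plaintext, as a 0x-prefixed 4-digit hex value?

0xE30B

s_0 = ciphertext = 0xC472
s_1 = InvRound(s_0, k_3) = 0x5900
s_2 = InvRound(s_1, k_2) = 0xC553
s_3 = InvRound(s_2, k_1) = 0xCA17
s_4 = InvRound(s_3, k_0) = 0xE30B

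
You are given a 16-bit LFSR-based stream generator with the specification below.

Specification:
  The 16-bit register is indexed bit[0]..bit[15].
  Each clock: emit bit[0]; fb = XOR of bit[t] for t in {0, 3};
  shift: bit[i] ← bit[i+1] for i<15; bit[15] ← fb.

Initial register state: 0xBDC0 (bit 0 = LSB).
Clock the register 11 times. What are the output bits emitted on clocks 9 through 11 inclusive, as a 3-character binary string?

reg_0 = 0xBDC0
clock 1: out=0, reg = 0x5EE0
clock 2: out=0, reg = 0x2F70
clock 3: out=0, reg = 0x17B8
clock 4: out=0, reg = 0x8BDC
clock 5: out=0, reg = 0xC5EE
clock 6: out=0, reg = 0xE2F7
clock 7: out=1, reg = 0xF17B
clock 8: out=1, reg = 0x78BD
clock 9: out=1, reg = 0x3C5E
clock 10: out=0, reg = 0x9E2F
clock 11: out=1, reg = 0x4F17

101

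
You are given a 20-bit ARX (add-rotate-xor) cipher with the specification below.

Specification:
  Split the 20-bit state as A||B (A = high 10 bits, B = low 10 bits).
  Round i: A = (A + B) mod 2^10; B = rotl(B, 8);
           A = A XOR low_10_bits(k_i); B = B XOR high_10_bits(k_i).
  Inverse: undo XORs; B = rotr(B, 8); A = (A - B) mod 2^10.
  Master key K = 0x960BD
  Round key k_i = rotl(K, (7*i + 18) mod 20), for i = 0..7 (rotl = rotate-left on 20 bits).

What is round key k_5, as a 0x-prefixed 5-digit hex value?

0x7B2C1

K = 0x960BD
k_0 = rotl(K, (7*0+18) mod 20) = rotl(K, 18) = 0x6582F
k_1 = rotl(K, (7*1+18) mod 20) = rotl(K, 5) = 0xC17B2
k_2 = rotl(K, (7*2+18) mod 20) = rotl(K, 12) = 0xBD960
k_3 = rotl(K, (7*3+18) mod 20) = rotl(K, 19) = 0xCB05E
k_4 = rotl(K, (7*4+18) mod 20) = rotl(K, 6) = 0x82F65
k_5 = rotl(K, (7*5+18) mod 20) = rotl(K, 13) = 0x7B2C1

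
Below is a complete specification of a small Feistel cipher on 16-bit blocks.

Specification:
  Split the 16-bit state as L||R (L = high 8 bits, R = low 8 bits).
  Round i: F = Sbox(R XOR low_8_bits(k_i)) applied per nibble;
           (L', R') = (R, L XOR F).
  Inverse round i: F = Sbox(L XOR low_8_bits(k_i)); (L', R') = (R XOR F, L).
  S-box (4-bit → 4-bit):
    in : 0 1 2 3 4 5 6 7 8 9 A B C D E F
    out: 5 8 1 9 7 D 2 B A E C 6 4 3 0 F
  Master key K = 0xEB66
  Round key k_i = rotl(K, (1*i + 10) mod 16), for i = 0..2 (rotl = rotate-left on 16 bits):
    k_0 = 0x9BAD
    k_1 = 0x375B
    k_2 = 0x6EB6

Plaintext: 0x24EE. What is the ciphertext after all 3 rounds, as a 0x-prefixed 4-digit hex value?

s_0 = plaintext = 0x24EE
s_1 = Round(s_0, k_0) = 0xEE5D
s_2 = Round(s_1, k_1) = 0x5DBC
s_3 = Round(s_2, k_2) = 0xBC01

0xBC01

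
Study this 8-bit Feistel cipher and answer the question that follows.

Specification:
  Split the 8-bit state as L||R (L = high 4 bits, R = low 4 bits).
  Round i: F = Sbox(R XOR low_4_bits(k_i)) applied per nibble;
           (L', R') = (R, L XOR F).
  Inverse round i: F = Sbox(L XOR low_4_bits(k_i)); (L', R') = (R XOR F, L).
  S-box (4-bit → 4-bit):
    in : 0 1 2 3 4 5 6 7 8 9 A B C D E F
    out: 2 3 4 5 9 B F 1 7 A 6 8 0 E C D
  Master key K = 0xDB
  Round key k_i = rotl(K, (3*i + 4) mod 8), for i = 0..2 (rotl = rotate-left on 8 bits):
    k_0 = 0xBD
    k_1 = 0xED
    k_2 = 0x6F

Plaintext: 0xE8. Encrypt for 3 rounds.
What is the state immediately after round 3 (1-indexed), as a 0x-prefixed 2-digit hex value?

s_0 = plaintext = 0xE8
s_1 = Round(s_0, k_0) = 0x85
s_2 = Round(s_1, k_1) = 0x5F
s_3 = Round(s_2, k_2) = 0xF7

0xF7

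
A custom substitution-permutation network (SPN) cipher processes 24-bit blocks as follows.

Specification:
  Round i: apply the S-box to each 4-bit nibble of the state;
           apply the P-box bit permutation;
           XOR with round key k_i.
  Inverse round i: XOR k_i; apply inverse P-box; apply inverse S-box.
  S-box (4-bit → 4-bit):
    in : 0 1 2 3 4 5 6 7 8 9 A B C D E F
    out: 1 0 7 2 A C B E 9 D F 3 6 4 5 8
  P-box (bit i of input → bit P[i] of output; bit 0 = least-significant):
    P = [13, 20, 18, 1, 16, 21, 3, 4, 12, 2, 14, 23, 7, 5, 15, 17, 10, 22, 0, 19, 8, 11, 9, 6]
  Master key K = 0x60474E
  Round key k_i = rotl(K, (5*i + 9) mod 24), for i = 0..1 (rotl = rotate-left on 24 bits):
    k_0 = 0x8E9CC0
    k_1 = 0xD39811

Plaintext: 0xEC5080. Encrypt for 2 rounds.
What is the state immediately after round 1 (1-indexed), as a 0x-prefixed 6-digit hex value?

0xCD2FD1

s_0 = plaintext = 0xEC5080
s_1 = Round(s_0, k_0) = 0xCD2FD1
s_2 = Round(s_1, k_1) = 0x5312B8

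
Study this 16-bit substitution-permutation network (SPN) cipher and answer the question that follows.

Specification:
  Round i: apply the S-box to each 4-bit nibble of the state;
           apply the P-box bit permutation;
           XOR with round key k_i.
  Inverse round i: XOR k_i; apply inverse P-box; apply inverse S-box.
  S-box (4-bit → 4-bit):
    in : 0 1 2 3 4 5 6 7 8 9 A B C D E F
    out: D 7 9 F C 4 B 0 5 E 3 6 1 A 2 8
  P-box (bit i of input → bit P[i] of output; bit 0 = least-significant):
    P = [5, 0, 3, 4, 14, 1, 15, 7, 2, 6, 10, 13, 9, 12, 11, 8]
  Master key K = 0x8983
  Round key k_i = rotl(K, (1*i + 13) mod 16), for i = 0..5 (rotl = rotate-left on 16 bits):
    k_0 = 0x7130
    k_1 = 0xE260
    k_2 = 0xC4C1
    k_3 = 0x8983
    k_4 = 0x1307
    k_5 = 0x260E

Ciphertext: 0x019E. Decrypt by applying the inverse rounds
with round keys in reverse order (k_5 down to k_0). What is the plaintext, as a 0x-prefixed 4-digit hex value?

0xA7BD

s_0 = ciphertext = 0x019E
s_1 = InvRound(s_0, k_5) = 0x24FF
s_2 = InvRound(s_1, k_4) = 0x69F0
s_3 = InvRound(s_2, k_3) = 0x7D16
s_4 = InvRound(s_3, k_2) = 0x969D
s_5 = InvRound(s_4, k_1) = 0xE323
s_6 = InvRound(s_5, k_0) = 0xA7BD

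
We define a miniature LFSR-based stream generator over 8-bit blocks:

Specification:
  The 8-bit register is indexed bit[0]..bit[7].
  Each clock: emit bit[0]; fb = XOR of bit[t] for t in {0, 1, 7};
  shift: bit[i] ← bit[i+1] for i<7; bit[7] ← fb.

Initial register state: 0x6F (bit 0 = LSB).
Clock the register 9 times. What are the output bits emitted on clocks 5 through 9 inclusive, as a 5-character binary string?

reg_0 = 0x6F
clock 1: out=1, reg = 0x37
clock 2: out=1, reg = 0x1B
clock 3: out=1, reg = 0x0D
clock 4: out=1, reg = 0x86
clock 5: out=0, reg = 0x43
clock 6: out=1, reg = 0x21
clock 7: out=1, reg = 0x90
clock 8: out=0, reg = 0xC8
clock 9: out=0, reg = 0xE4

01100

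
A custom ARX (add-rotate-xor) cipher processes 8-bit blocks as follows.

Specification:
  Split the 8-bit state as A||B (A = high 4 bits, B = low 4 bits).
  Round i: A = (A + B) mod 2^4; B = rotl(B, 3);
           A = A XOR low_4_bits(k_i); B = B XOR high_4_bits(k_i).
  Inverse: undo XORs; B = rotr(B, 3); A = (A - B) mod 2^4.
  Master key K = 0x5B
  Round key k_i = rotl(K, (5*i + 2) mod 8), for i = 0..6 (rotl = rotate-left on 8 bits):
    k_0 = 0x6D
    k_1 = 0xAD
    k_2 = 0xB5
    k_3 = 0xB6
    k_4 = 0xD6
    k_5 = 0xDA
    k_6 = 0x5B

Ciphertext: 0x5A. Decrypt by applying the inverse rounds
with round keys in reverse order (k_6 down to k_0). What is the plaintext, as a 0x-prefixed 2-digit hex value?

s_0 = ciphertext = 0x5A
s_1 = InvRound(s_0, k_6) = 0xFF
s_2 = InvRound(s_1, k_5) = 0x14
s_3 = InvRound(s_2, k_4) = 0x43
s_4 = InvRound(s_3, k_3) = 0x11
s_5 = InvRound(s_4, k_2) = 0xF5
s_6 = InvRound(s_5, k_1) = 0x3F
s_7 = InvRound(s_6, k_0) = 0xB3

0xB3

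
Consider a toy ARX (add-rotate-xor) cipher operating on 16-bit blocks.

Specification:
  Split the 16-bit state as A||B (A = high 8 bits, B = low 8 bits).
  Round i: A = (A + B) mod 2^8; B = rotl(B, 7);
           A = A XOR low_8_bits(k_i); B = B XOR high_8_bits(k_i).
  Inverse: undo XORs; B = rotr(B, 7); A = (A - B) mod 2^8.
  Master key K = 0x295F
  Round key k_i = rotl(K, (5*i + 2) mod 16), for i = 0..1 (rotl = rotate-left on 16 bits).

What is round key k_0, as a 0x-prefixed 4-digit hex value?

0xA57C

K = 0x295F
k_0 = rotl(K, (5*0+2) mod 16) = rotl(K, 2) = 0xA57C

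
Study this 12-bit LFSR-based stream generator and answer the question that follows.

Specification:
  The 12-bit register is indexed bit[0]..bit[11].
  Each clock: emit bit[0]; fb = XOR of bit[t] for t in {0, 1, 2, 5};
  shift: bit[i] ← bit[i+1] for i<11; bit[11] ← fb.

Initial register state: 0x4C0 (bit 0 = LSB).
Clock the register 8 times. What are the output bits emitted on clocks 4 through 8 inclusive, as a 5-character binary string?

00011

reg_0 = 0x4C0
clock 1: out=0, reg = 0x260
clock 2: out=0, reg = 0x930
clock 3: out=0, reg = 0xC98
clock 4: out=0, reg = 0x64C
clock 5: out=0, reg = 0xB26
clock 6: out=0, reg = 0xD93
clock 7: out=1, reg = 0x6C9
clock 8: out=1, reg = 0xB64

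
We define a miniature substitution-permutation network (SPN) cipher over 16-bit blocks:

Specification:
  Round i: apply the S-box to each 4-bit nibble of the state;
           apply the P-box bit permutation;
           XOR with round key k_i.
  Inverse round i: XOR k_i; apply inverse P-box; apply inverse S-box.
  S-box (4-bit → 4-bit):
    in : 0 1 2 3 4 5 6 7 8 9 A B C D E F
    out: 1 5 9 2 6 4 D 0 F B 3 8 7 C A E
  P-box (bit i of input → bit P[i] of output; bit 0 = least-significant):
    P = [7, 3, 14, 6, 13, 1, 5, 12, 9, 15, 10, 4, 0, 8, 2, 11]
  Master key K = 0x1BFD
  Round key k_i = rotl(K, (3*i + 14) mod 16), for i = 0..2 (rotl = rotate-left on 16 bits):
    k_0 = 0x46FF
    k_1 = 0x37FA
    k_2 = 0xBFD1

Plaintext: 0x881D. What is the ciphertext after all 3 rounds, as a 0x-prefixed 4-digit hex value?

0x7276

s_0 = plaintext = 0x881D
s_1 = Round(s_0, k_0) = 0xA98A
s_2 = Round(s_1, k_1) = 0x8441
s_3 = Round(s_2, k_2) = 0x7276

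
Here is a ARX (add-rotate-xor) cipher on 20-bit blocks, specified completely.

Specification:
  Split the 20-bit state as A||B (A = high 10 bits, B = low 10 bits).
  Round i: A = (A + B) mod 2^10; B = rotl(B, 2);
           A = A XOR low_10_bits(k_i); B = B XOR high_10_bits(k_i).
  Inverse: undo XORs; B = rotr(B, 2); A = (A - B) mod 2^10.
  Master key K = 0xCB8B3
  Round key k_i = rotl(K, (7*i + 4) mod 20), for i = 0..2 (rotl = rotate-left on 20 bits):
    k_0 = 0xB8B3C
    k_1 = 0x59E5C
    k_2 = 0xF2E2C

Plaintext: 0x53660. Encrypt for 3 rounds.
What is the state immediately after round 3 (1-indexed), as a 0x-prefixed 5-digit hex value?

0x2F45B

s_0 = plaintext = 0x53660
s_1 = Round(s_0, k_0) = 0x24760
s_2 = Round(s_1, k_1) = 0x6B4E4
s_3 = Round(s_2, k_2) = 0x2F45B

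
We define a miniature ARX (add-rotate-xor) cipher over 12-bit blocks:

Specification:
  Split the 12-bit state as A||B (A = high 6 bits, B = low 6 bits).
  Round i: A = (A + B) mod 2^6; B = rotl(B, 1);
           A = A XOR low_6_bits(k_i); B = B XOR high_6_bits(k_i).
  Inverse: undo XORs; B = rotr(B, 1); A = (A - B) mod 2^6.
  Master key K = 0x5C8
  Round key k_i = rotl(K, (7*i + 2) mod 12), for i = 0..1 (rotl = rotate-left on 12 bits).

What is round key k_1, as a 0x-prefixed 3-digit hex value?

K = 0x5C8
k_0 = rotl(K, (7*0+2) mod 12) = rotl(K, 2) = 0x721
k_1 = rotl(K, (7*1+2) mod 12) = rotl(K, 9) = 0x0B9

0x0B9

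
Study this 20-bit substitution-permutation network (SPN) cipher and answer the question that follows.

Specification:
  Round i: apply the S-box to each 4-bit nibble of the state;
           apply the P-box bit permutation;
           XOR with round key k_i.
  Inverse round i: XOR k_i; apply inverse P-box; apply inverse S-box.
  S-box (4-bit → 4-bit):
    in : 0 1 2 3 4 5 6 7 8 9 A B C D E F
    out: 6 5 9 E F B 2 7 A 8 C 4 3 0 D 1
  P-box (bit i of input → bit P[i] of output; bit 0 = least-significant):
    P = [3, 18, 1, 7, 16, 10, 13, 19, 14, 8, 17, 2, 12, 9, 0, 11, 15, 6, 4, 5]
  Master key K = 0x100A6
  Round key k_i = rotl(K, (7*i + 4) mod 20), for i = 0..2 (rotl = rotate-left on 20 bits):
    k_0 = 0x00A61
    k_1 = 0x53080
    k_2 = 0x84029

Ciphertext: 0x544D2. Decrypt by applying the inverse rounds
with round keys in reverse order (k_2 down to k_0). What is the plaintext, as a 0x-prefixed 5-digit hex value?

s_0 = ciphertext = 0x544D2
s_1 = InvRound(s_0, k_2) = 0x3BD54
s_2 = InvRound(s_1, k_1) = 0x79368
s_3 = InvRound(s_2, k_0) = 0xFE0FC

0xFE0FC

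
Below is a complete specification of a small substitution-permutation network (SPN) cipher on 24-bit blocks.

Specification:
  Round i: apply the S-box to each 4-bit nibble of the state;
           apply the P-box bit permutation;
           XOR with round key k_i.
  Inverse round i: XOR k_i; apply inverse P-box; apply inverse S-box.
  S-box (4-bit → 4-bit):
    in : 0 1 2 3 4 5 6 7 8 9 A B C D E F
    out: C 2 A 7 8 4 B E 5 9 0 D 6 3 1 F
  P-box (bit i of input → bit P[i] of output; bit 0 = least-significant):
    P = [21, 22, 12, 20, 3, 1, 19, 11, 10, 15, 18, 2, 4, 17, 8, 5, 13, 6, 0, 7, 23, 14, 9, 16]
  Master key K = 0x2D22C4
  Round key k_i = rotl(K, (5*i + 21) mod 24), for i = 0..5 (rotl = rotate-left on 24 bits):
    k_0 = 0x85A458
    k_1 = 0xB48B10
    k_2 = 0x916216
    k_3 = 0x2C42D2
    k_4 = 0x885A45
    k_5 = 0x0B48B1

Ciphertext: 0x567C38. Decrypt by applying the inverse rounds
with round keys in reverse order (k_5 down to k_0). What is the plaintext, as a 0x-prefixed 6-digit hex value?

s_0 = ciphertext = 0x567C38
s_1 = InvRound(s_0, k_5) = 0x4BA887
s_2 = InvRound(s_1, k_4) = 0xF6111C
s_3 = InvRound(s_2, k_3) = 0x32C437
s_4 = InvRound(s_3, k_2) = 0xB82DAE
s_5 = InvRound(s_4, k_1) = 0x599F3A
s_6 = InvRound(s_5, k_0) = 0x8D0577

0x8D0577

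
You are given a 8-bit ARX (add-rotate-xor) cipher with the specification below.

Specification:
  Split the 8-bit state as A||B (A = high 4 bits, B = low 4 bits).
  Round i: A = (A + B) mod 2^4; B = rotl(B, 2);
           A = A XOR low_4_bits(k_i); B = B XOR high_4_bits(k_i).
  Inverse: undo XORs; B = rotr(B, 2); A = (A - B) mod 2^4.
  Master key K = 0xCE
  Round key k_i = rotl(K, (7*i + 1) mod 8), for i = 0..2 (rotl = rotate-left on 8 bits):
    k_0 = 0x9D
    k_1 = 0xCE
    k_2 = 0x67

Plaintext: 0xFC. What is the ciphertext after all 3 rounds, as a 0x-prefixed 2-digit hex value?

0x3F

s_0 = plaintext = 0xFC
s_1 = Round(s_0, k_0) = 0x6A
s_2 = Round(s_1, k_1) = 0xE6
s_3 = Round(s_2, k_2) = 0x3F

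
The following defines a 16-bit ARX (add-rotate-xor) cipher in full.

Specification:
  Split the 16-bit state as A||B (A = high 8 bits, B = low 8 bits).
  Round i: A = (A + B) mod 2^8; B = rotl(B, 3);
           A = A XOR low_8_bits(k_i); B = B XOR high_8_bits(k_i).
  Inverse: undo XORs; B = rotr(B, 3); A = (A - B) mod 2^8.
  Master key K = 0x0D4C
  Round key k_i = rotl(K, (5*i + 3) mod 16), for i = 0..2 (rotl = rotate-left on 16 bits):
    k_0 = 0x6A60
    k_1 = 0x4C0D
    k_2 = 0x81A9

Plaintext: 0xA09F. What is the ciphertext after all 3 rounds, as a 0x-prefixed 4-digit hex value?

s_0 = plaintext = 0xA09F
s_1 = Round(s_0, k_0) = 0x5F96
s_2 = Round(s_1, k_1) = 0xF8F8
s_3 = Round(s_2, k_2) = 0x5946

0x5946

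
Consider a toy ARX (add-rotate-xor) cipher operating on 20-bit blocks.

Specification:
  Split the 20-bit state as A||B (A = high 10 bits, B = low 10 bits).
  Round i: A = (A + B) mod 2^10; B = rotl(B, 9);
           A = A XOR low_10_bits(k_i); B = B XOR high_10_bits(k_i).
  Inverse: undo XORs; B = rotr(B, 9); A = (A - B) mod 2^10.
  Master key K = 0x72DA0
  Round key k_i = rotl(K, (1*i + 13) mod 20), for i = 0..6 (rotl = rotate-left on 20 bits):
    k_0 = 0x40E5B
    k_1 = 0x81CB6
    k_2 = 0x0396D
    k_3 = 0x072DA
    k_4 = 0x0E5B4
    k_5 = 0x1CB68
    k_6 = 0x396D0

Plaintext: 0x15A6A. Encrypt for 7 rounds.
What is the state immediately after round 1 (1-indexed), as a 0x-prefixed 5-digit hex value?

0x26C36

s_0 = plaintext = 0x15A6A
s_1 = Round(s_0, k_0) = 0x26C36
s_2 = Round(s_1, k_1) = 0x19E1C
s_3 = Round(s_2, k_2) = 0xFB900
s_4 = Round(s_3, k_3) = 0x8D09C
s_5 = Round(s_4, k_4) = 0xD9077
s_6 = Round(s_5, k_5) = 0x2CE49
s_7 = Round(s_6, k_6) = 0x0B3C1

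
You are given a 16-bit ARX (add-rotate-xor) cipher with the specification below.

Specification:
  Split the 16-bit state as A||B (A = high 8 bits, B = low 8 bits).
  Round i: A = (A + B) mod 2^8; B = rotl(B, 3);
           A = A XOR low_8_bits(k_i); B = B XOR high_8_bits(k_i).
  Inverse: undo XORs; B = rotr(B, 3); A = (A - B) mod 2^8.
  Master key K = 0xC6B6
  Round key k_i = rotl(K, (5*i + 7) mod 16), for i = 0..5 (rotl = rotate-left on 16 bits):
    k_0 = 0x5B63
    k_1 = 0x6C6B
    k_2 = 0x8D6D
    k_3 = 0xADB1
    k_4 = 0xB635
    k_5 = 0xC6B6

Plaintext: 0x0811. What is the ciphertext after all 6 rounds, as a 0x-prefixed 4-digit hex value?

s_0 = plaintext = 0x0811
s_1 = Round(s_0, k_0) = 0x7AD3
s_2 = Round(s_1, k_1) = 0x26F2
s_3 = Round(s_2, k_2) = 0x751A
s_4 = Round(s_3, k_3) = 0x3E7D
s_5 = Round(s_4, k_4) = 0x8E5D
s_6 = Round(s_5, k_5) = 0x5D2C

0x5D2C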